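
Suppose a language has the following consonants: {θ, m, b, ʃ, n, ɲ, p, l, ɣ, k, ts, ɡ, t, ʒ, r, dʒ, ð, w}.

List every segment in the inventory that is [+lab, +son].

m, w

Checking each segment against [+labial], [+sonorant]: /m/ (bilabial nasal), /w/ (labial-velar glide) satisfy every feature; every other segment in the inventory fails at least one.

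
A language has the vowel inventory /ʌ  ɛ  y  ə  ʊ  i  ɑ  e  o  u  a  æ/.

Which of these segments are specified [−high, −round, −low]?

ʌ, ɛ, ə, e

First, the [−high] segments are /ʌ, ɛ, ə, ɑ, e, o, a, æ/.
Within that set, [−round] gives /ʌ, ɛ, ə, ɑ, e, a, æ/.
Within that set, [−low] leaves /ʌ, ɛ, ə, e/.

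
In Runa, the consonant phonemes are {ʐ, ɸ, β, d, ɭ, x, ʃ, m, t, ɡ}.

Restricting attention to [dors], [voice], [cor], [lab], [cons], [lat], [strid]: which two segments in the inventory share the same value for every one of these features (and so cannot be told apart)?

β, m

/β/ (voiced bilabial fricative) and /m/ (bilabial nasal) are both [-dorsal], [+voice], [-coronal], [+labial], [+consonantal], [-lateral], [-strident], so none of the listed features separates them. (They do differ in [sonorant], [nasal] and [continuant], which are not among the given features.) Every other pair in the inventory differs on at least one listed feature.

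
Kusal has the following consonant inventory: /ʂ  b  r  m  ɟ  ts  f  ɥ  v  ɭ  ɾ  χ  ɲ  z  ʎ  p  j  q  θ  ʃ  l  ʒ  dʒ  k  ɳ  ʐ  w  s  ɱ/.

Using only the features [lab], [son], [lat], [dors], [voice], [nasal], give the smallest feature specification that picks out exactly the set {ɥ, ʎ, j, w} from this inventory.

[+son, -nasal, +dors]

Every target segment is [+sonorant], [-nasal], [+dorsal]; each remaining inventory member fails at least one of these. Each conjunct is needed — [-nasal, +dorsal] alone would also admit /ɟ, χ, q, k/; [+sonorant, +dorsal] alone would also admit /ɲ/; [+sonorant, -nasal] alone would also admit /r, ɭ, ɾ, l/ — and no other combination of two listed features has exactly this extension, so three is the minimum.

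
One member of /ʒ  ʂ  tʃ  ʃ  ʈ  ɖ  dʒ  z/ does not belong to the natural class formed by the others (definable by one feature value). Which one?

z

[anterior] groups all but one: /dʒ, ʒ, ʂ, ʈ, ʃ, ɖ, tʃ/ share [−anterior] while /z/ (voiced alveolar fricative) alone is [+anterior]. Removing any other segment would not leave a single-feature class that excludes it.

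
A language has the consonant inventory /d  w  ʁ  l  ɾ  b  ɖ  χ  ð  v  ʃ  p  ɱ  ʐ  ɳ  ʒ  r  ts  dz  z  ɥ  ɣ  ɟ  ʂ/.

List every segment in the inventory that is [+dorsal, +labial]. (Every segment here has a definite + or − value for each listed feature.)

w, ɥ

Eliminate segments failing any feature: /d, l, ɾ, b, ɖ, ð, v, ʃ, p, ɱ, ʐ, ɳ, ʒ, r, ts, dz, z, ʂ/ are [−dorsal]; /ʁ, χ, ɣ, ɟ/ are [−labial]. The remaining /w, ɥ/ satisfy [+dorsal], [+labial].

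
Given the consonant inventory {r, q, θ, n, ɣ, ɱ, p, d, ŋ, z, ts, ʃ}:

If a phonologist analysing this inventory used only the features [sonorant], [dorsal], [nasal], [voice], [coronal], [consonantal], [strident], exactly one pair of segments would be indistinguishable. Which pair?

/ts/ (voiceless alveolar affricate) and /ʃ/ (voiceless postalveolar fricative) are both [−sonorant], [−dorsal], [−nasal], [−voice], [+coronal], [+consonantal], [+strident], so none of the listed features separates them. (They do differ in [continuant], [anterior] and [distributed], which are not among the given features.) Every other pair in the inventory differs on at least one listed feature.

ts, ʃ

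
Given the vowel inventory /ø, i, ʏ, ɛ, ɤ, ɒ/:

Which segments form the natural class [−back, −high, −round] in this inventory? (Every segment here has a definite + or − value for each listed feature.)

Checking each segment against [−back], [−high], [−round]: /ɛ/ (mid front unrounded lax vowel) satisfies every feature; every other segment in the inventory fails at least one.

ɛ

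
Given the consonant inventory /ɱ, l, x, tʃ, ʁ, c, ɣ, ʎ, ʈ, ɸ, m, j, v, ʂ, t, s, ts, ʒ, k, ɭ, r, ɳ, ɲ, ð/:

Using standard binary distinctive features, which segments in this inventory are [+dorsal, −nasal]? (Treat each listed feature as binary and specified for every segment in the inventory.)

Checking each segment against [+dorsal], [−nasal]: /x/ (voiceless velar fricative), /ʁ/ (voiced uvular fricative), /c/ (voiceless palatal stop), /ɣ/ (voiced velar fricative), /ʎ/ (palatal lateral approximant), /j/ (palatal glide), among others, satisfy every feature; every other segment in the inventory fails at least one.

x, ʁ, c, ɣ, ʎ, j, k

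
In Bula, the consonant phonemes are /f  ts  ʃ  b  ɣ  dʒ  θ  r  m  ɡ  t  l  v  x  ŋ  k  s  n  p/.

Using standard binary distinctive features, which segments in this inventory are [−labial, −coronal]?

ɣ, ɡ, x, ŋ, k

Among the inventory, the [−labial] segments are /ts, ʃ, ɣ, dʒ, θ, r, ɡ, t, l, x, ŋ, k, s, n/.
Intersecting with [−coronal] leaves /ɣ, ɡ, x, ŋ, k/.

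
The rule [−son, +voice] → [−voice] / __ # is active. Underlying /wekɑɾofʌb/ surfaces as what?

[wekɑɾofʌp]

The only segment in the rule's environment that also matches [−son, +voice] is /b/. Applying [−voice] turns the voiced bilabial stop into /p/ (voiceless bilabial stop), giving [wekɑɾofʌp].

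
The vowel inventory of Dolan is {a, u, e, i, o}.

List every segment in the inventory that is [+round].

The feature [round] marks segments produced with lip rounding. In this inventory /u, o/ have that property, so they are [+round]; /a, e, i/ are [-round].

u, o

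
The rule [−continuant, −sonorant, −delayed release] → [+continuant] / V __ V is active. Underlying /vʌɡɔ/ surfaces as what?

/ɡ/ satisfies [−continuant, −sonorant, −delayed release] and sits in V __ V. The [+continuant] counterpart of the voiced velar stop is /ɣ/. Other segments in /vʌɡɔ/ either fail the structural description or are not in the environment, so the surface form is [vʌɣɔ].

[vʌɣɔ]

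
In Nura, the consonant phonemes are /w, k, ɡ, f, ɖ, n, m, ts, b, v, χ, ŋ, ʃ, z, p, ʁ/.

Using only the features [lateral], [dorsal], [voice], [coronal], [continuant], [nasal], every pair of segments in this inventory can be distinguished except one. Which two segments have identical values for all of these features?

w, ʁ

On the given features, /w/ and /ʁ/ have an identical profile: [−lateral], [+dorsal], [+voice], [−coronal], [+continuant], [−nasal]. No other two segments in the inventory coincide on all 6 features. (They do differ in [labial], [round] and [high], which are not among the given features.)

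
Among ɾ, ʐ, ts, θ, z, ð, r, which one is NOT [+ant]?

/ʐ/ is the voiced retroflex fricative, which is [−anterior]; the rest — /ɾ, r, θ, ts, ð, z/ — are [+anterior].

ʐ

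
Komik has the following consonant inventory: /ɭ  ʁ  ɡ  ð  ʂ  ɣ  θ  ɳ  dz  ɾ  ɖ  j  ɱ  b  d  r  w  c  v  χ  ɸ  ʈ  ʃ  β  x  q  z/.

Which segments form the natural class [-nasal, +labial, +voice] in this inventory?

Among the inventory, the [-nasal] segments are /ɭ, ʁ, ɡ, ð, ʂ, ɣ, θ, dz, ɾ, ɖ, j, b, d, r, w, c, v, χ, ɸ, ʈ, ʃ, β, x, q, z/.
Among these, [+labial] gives /b, w, v, ɸ, β/.
Intersecting with [+voice] leaves /b, w, v, β/.

b, w, v, β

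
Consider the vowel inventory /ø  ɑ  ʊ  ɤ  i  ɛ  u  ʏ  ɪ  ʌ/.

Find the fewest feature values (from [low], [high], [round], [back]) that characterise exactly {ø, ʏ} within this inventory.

Every target segment is [−back], [+round]; each remaining inventory member fails at least one of these. Each conjunct is needed — [+round] alone would also admit /ʊ, u/; [−back] alone would also admit /i, ɛ, ɪ/ — and no other single listed feature has exactly this extension, so two is the minimum.

[−back, +round]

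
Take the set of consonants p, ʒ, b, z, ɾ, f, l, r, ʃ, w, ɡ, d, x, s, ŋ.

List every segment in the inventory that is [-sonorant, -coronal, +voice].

Checking each segment against [-sonorant], [-coronal], [+voice]: /b/ (voiced bilabial stop), /ɡ/ (voiced velar stop) satisfy every feature; every other segment in the inventory fails at least one.

b, ɡ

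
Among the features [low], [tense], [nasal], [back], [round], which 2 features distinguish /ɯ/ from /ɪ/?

[back], [tense]

/ɯ/ (high back unrounded vowel) and /ɪ/ (high front unrounded lax vowel) agree on [-low], [-nasal], [-round]. They differ on [back] (/ɯ/ [+], /ɪ/ [-]), [tense] (/ɯ/ [+], /ɪ/ [-]).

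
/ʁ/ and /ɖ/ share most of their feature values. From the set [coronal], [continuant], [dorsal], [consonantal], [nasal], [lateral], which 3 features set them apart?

The two segments share [+consonantal], [−nasal], [−lateral]. The only features from the list on which they differ: /ʁ/ is [+continuant] while /ɖ/ is [−continuant]; /ʁ/ is [−coronal] while /ɖ/ is [+coronal]; /ʁ/ is [+dorsal] while /ɖ/ is [−dorsal].

[continuant], [coronal], [dorsal]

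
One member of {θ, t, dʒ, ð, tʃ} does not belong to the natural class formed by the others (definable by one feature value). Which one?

t

[distributed] groups all but one: /dʒ, tʃ, θ, ð/ share [+distributed] while /t/ (voiceless alveolar stop) alone is [-distributed]. Removing any other segment would not leave a single-feature class that excludes it.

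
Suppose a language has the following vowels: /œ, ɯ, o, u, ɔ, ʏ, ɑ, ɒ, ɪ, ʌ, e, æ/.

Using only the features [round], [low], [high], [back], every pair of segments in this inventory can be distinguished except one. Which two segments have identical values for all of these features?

o, ɔ

/o/ (mid back rounded tense vowel) and /ɔ/ (mid back rounded lax vowel) are both [+round], [-low], [-high], [+back], so none of the listed features separates them. (They do differ in [tense], which is not among the given features.) Every other pair in the inventory differs on at least one listed feature.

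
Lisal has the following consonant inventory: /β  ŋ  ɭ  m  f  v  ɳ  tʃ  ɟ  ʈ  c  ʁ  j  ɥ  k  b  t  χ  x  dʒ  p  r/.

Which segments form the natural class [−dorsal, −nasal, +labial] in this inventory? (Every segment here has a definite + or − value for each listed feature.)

β, f, v, b, p

Eliminate segments failing any feature: /ŋ, ɟ, c, ʁ, j, ɥ, k, χ, x/ are [+dorsal]; /ɭ, tʃ, ʈ, t, dʒ, r/ are [−labial]; /m, ɳ/ are [+nasal]. The remaining /β, f, v, b, p/ satisfy [−dorsal], [−nasal], [+labial].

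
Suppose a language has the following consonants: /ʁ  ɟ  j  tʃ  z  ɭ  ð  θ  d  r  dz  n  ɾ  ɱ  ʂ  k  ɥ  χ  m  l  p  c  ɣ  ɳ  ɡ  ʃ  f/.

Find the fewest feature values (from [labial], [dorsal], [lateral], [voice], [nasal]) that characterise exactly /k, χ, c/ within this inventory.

Every target segment is [-voice], [+dorsal]; each remaining inventory member fails at least one of these. Each conjunct is needed — [+dorsal] alone would also admit /ʁ, ɟ, j, ɥ, …/; [-voice] alone would also admit /tʃ, θ, ʂ, p, …/ — and no other single listed feature has exactly this extension, so two is the minimum.

[-voice, +dorsal]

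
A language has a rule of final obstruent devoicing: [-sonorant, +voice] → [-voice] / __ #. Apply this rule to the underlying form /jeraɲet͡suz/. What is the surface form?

The only segment in the rule's environment that also matches [-sonorant, +voice] is /z/. Applying [-voice] turns the voiced alveolar fricative into /s/ (voiceless alveolar fricative), giving [jeraɲet͡sus].

[jeraɲet͡sus]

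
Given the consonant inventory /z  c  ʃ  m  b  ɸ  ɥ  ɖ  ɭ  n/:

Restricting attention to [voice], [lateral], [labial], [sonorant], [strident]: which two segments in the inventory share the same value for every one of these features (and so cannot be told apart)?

ɥ, m

/ɥ/ (labial-palatal glide) and /m/ (bilabial nasal) are both [+voice], [−lateral], [+labial], [+sonorant], [−strident], so none of the listed features separates them. (They do differ in [nasal], [continuant], [round] and [dorsal], which are not among the given features.) Every other pair in the inventory differs on at least one listed feature.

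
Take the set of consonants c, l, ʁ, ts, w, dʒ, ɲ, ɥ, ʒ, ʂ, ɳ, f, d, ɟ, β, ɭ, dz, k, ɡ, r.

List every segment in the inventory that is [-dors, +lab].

f, β

Eliminate segments failing any feature: /c, ʁ, w, ɲ, ɥ, ɟ, k, ɡ/ are [+dorsal]; /l, ts, dʒ, ʒ, ʂ, ɳ, d, ɭ, dz, r/ are [-labial]. The remaining /f, β/ satisfy [-dorsal], [+labial].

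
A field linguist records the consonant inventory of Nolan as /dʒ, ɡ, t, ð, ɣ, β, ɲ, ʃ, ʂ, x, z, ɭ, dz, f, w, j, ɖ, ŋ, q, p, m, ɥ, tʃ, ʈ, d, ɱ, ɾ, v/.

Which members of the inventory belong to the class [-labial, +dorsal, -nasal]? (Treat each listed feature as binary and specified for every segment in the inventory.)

The [-labial] segments are /dʒ, ɡ, t, ð, ɣ, ɲ, ʃ, ʂ, x, z, ɭ, dz, j, ɖ, ŋ, q, tʃ, ʈ, d, ɾ/.
Of those, [+dorsal] gives /ɡ, ɣ, ɲ, x, j, ŋ, q/.
Intersecting with [-nasal] leaves /ɡ, ɣ, x, j, q/.

ɡ, ɣ, x, j, q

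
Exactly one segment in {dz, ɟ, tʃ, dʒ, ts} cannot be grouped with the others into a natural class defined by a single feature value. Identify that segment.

[delayed release] (equivalently [strident], [dorsal]) groups all but one: /tʃ, dʒ, ts, dz/ share [+delayed release] while /ɟ/ (voiced palatal stop) alone is [-delayed release]. Removing any other segment would not leave a single-feature class that excludes it.

ɟ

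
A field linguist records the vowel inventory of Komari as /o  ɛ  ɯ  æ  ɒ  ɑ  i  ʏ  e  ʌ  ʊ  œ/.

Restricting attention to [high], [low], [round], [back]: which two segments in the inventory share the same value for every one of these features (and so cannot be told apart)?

e, ɛ

On the given features, /e/ and /ɛ/ have an identical profile: [−high], [−low], [−round], [−back]. No other two segments in the inventory coincide on all 4 features. (They do differ in [tense], which is not among the given features.)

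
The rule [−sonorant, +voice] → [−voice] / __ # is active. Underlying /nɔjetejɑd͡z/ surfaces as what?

Only the final segment /d͡z/ is both word-final and matches the structural description. It is a voiced alveolar affricate, so [−sonorant, +voice] holds; changing it to [−voice] with all other features held fixed yields /t͡s/ (voiceless alveolar affricate). No other segment meets both the structural description and the environment, so the output is [nɔjetejɑt͡s].

[nɔjetejɑt͡s]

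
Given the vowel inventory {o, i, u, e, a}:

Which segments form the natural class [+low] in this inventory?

a

The feature [low] marks segments produced with the tongue body lowered. In this inventory /a/ has that property, so it is [+low]; /o, i, u, e/ are [−low].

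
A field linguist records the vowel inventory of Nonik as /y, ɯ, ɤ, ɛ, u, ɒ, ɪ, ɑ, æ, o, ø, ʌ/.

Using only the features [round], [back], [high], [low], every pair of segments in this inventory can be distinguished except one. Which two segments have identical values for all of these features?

On the given features, /ʌ/ and /ɤ/ have an identical profile: [-round], [+back], [-high], [-low]. No other two segments in the inventory coincide on all 4 features. (They do differ in [tense], which is not among the given features.)

ʌ, ɤ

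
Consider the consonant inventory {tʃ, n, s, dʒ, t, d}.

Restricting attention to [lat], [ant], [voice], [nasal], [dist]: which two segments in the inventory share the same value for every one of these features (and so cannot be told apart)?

t, s

Both /t/ and /s/ are [−lateral], [+anterior], [−voice], [−nasal], [−distributed]. Since the list omits [continuant] and [strident] — which do distinguish the voiceless alveolar stop from the voiceless alveolar fricative — this pair collapses; all other pairs remain distinct.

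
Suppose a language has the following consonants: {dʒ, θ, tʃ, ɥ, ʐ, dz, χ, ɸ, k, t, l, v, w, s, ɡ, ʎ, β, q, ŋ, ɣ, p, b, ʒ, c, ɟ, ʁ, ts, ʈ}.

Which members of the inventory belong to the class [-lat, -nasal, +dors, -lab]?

χ, k, ɡ, q, ɣ, c, ɟ, ʁ

First, the [-lateral] segments are /dʒ, θ, tʃ, ɥ, ʐ, dz, χ, ɸ, k, t, v, w, s, ɡ, β, q, ŋ, ɣ, p, b, ʒ, c, ɟ, ʁ, ts, ʈ/.
Among these, [-nasal] gives /dʒ, θ, tʃ, ɥ, ʐ, dz, χ, ɸ, k, t, v, w, s, ɡ, β, q, ɣ, p, b, ʒ, c, ɟ, ʁ, ts, ʈ/.
Then [+dorsal] gives /ɥ, χ, k, w, ɡ, q, ɣ, c, ɟ, ʁ/.
Among these, [-labial] leaves /χ, k, ɡ, q, ɣ, c, ɟ, ʁ/.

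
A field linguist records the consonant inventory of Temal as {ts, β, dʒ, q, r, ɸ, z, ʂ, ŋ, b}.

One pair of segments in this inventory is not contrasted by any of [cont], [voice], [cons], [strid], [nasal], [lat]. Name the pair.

r, β

Both /r/ and /β/ are [+continuant], [+voice], [+consonantal], [-strident], [-nasal], [-lateral]. Since the list omits [sonorant], [labial] and [coronal] — which do distinguish the alveolar trill from the voiced bilabial fricative — this pair collapses; all other pairs remain distinct.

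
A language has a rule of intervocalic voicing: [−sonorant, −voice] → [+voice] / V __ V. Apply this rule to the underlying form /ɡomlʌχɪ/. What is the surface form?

Only /χ/ occurs between two vowels (/ʌ/ __ /ɪ/) and matches the structural description. It is a voiceless uvular fricative, so [−sonorant, −voice] holds; changing it to [+voice] with all other features held fixed yields /ʁ/ (voiced uvular fricative). No other segment meets both the structural description and the environment, so the output is [ɡomlʌʁɪ].

[ɡomlʌʁɪ]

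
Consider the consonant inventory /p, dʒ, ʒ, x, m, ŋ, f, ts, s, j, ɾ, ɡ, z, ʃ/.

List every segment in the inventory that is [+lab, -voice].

Checking each segment against [+labial], [-voice]: /p/ (voiceless bilabial stop), /f/ (voiceless labiodental fricative) satisfy every feature; every other segment in the inventory fails at least one.

p, f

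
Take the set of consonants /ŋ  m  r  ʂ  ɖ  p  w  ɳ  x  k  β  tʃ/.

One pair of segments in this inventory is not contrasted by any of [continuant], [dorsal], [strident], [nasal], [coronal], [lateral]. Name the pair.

Both /x/ and /w/ are [+continuant], [+dorsal], [-strident], [-nasal], [-coronal], [-lateral]. Since the list omits [sonorant], [voice], [labial] and [round] — which do distinguish the voiceless velar fricative from the labial-velar glide — this pair collapses; all other pairs remain distinct.

x, w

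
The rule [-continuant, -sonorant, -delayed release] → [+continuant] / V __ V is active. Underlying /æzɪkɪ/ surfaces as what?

The only segment in the rule's environment that also matches [-continuant, -sonorant, -delayed release] is /k/. Applying [+continuant] turns the voiceless velar stop into /x/ (voiceless velar fricative), giving [æzɪxɪ].

[æzɪxɪ]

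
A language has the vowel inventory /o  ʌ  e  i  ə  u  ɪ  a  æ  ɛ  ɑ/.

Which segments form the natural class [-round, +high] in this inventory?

Checking each segment against [-round], [+high]: /i/ (high front unrounded tense vowel), /ɪ/ (high front unrounded lax vowel) satisfy every feature; every other segment in the inventory fails at least one.

i, ɪ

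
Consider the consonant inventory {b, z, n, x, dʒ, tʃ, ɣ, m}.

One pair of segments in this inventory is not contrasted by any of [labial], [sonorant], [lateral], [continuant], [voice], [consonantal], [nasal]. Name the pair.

On the given features, /ɣ/ and /z/ have an identical profile: [-labial], [-sonorant], [-lateral], [+continuant], [+voice], [+consonantal], [-nasal]. No other two segments in the inventory coincide on all 7 features. (They do differ in [strident], [coronal] and [dorsal], which are not among the given features.)

ɣ, z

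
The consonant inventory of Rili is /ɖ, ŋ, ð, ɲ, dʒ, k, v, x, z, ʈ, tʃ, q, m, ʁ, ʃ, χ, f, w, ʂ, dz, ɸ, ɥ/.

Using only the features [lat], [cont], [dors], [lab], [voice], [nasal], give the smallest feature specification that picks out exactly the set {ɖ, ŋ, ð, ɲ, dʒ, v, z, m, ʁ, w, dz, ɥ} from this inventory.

Every target segment is [+voice] and no other inventory member is, so one feature is enough.

[+voice]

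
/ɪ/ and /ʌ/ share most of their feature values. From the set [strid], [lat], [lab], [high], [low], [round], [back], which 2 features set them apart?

/ɪ/ is the high front unrounded lax vowel and /ʌ/ is the mid back unrounded lax vowel. Both are [-strident], [-lateral], [-labial], [-low], [-round]. /ɪ/ is [+high] while /ʌ/ is [-high]; /ɪ/ is [-back] while /ʌ/ is [+back], so the distinguishing features are [high], [back].

[high], [back]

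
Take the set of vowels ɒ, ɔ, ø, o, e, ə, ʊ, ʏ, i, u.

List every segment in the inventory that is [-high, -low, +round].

Among the inventory, the [-high] segments are /ɒ, ɔ, ø, o, e, ə/.
Within that set, [-low] gives /ɔ, ø, o, e, ə/.
Intersecting with [+round] leaves /ɔ, ø, o/.

ɔ, ø, o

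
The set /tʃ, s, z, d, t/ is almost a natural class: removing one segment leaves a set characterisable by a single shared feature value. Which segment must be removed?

[distributed] (equivalently [anterior]) groups all but one: /d, z, s, t/ share [−distributed] while /tʃ/ (voiceless postalveolar affricate) alone is [+distributed]. Removing any other segment would not leave a single-feature class that excludes it.

tʃ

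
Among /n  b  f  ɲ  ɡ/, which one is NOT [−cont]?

f

/ɡ, b, n, ɲ/ are all [−continuant]; /f/ (voiceless labiodental fricative) is [+continuant].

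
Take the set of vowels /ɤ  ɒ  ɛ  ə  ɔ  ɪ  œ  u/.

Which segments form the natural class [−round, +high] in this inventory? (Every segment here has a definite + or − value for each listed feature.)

ɪ

Checking each segment against [−round], [+high]: /ɪ/ (high front unrounded lax vowel) satisfies every feature; every other segment in the inventory fails at least one.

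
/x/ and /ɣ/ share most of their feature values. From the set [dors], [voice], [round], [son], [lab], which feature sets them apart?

[voice]

/x/ (voiceless velar fricative) and /ɣ/ (voiced velar fricative) agree on [+dorsal], [−round], [−sonorant], [−labial]. They differ on [voice] (/x/ [−], /ɣ/ [+]).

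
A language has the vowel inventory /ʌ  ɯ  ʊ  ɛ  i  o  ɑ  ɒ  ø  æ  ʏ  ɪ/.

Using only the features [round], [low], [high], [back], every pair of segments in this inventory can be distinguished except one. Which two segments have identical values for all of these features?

ɪ, i

/ɪ/ (high front unrounded lax vowel) and /i/ (high front unrounded tense vowel) are both [−round], [−low], [+high], [−back], so none of the listed features separates them. (They do differ in [tense], which is not among the given features.) Every other pair in the inventory differs on at least one listed feature.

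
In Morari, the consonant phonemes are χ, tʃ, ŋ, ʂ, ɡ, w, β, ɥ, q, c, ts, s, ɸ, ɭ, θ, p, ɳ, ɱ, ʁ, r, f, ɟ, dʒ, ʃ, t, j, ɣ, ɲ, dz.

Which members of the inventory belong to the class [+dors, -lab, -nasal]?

The [+dorsal] segments are /χ, ŋ, ɡ, w, ɥ, q, c, ʁ, ɟ, j, ɣ, ɲ/.
Then [-labial] gives /χ, ŋ, ɡ, q, c, ʁ, ɟ, j, ɣ, ɲ/.
Intersecting with [-nasal] leaves /χ, ɡ, q, c, ʁ, ɟ, j, ɣ/.

χ, ɡ, q, c, ʁ, ɟ, j, ɣ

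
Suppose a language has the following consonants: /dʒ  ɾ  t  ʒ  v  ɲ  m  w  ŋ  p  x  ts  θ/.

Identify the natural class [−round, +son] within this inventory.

The [−round] segments are /dʒ, ɾ, t, ʒ, v, ɲ, m, ŋ, p, x, ts, θ/.
Among these, [+sonorant] leaves /ɾ, ɲ, m, ŋ/.

ɾ, ɲ, m, ŋ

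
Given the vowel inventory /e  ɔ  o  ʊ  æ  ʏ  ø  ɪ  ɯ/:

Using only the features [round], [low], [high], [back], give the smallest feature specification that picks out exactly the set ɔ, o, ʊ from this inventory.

[+back, +round]

/ɔ, o, ʊ/ are all [+back], [+round], and no other segment in the inventory matches both values. Dropping any one of them over-generates: [+round] alone would also admit /ʏ, ø/; [+back] alone would also admit /ɯ/. No other single listed feature picks out exactly this set either, so fewer than two features will not do.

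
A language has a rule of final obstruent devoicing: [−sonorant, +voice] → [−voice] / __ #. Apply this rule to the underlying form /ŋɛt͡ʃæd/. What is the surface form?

[ŋɛt͡ʃæt]

The only segment in the rule's environment that also matches [−sonorant, +voice] is /d/. Applying [−voice] turns the voiced alveolar stop into /t/ (voiceless alveolar stop), giving [ŋɛt͡ʃæt].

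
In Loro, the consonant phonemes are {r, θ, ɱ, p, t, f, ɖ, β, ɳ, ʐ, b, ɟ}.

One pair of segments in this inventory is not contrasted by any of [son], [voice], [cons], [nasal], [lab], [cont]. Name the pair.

Both /ɟ/ and /ɖ/ are [−sonorant], [+voice], [+consonantal], [−nasal], [−labial], [−continuant]. Since the list omits [dorsal] — which does distinguish the voiced palatal stop from the voiced retroflex stop — this pair collapses; all other pairs remain distinct.

ɟ, ɖ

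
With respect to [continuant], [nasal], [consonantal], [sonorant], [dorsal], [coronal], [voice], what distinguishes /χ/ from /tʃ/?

[continuant], [coronal], [dorsal]

/χ/ is the voiceless uvular fricative and /tʃ/ is the voiceless postalveolar affricate. Both are [−nasal], [+consonantal], [−sonorant], [−voice]. /χ/ is [+continuant] while /tʃ/ is [−continuant]; /χ/ is [−coronal] while /tʃ/ is [+coronal]; /χ/ is [+dorsal] while /tʃ/ is [−dorsal], so the distinguishing features are [continuant], [coronal], [dorsal].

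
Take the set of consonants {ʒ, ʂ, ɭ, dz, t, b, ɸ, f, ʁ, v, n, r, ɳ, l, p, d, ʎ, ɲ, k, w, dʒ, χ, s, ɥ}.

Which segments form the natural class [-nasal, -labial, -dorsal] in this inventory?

Eliminate segments failing any feature: /b, ɸ, f, v, p, w, ɥ/ are [+labial]; /ʁ, ʎ, k, χ/ are [+dorsal]; /n, ɳ, ɲ/ are [+nasal]. The remaining /ʒ, ʂ, ɭ, dz, t, r, l, d, dʒ, s/ satisfy [-nasal], [-labial], [-dorsal].

ʒ, ʂ, ɭ, dz, t, r, l, d, dʒ, s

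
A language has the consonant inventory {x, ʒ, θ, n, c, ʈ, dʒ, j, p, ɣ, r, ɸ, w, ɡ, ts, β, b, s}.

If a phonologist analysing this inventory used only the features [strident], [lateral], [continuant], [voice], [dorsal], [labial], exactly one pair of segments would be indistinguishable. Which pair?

j, ɣ

/j/ (palatal glide) and /ɣ/ (voiced velar fricative) are both [−strident], [−lateral], [+continuant], [+voice], [+dorsal], [−labial], so none of the listed features separates them. (They do differ in [sonorant] and [back], which are not among the given features.) Every other pair in the inventory differs on at least one listed feature.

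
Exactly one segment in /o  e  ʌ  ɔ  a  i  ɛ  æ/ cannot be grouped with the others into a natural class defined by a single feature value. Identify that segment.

i

The remaining segments after removing /i/ share [-high]; /i/ (high front unrounded tense vowel) is [+high]. For every other candidate removal, the leftover set fails to share any single feature value that the removed segment lacks.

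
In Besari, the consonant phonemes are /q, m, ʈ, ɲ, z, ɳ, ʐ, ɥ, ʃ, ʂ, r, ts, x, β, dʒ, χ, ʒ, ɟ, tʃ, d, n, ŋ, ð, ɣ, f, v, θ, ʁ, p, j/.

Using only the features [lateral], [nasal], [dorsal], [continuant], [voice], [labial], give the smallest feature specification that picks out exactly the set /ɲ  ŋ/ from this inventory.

/ɲ, ŋ/ are all [+nasal], [+dorsal], and no other segment in the inventory matches both values. Dropping any one of them over-generates: [+dorsal] alone would also admit /q, ɥ, x, χ, …/; [+nasal] alone would also admit /m, ɳ, n/. No other single listed feature picks out exactly this set either, so fewer than two features will not do.

[+nasal, +dorsal]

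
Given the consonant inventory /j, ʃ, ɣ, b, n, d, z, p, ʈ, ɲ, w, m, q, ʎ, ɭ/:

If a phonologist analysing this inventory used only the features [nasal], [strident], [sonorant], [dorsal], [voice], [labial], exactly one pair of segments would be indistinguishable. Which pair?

j, ʎ

On the given features, /j/ and /ʎ/ have an identical profile: [−nasal], [−strident], [+sonorant], [+dorsal], [+voice], [−labial]. No other two segments in the inventory coincide on all 6 features. (They do differ in [lateral], which is not among the given features.)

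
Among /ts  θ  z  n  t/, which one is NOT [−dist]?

/θ/ is the voiceless dental fricative, which is [+distributed]; the rest — /n, ts, t, z/ — are [−distributed].

θ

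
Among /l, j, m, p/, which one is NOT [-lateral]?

l

/l/ is the alveolar lateral approximant, which is [+lateral]; the rest — /p, m, j/ — are [-lateral].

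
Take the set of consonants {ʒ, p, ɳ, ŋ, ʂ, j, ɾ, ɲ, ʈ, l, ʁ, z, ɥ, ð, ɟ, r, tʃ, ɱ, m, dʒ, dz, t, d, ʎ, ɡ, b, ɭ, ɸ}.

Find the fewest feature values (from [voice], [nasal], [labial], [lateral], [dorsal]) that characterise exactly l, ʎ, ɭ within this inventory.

/l, ʎ, ɭ/ are exactly the [+lateral] segments in the inventory, so a single feature suffices.

[+lateral]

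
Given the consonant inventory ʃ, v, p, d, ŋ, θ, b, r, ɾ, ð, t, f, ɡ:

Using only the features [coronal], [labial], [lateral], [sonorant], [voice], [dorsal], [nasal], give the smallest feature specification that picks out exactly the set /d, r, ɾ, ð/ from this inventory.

/d, r, ɾ, ð/ are all [+voice], [+coronal], and no other segment in the inventory matches both values. Dropping any one of them over-generates: [+coronal] alone would also admit /ʃ, θ, t/; [+voice] alone would also admit /v, ŋ, b, ɡ/. No other single listed feature picks out exactly this set either, so fewer than two features will not do.

[+voice, +coronal]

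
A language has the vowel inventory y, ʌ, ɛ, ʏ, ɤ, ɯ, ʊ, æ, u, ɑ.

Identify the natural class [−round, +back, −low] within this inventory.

Eliminate segments failing any feature: /y, ʏ, ʊ, u/ are [+round]; /ɛ, æ/ are [−back]; /ɑ/ is [+low]. The remaining /ʌ, ɤ, ɯ/ satisfy [−round], [+back], [−low].

ʌ, ɤ, ɯ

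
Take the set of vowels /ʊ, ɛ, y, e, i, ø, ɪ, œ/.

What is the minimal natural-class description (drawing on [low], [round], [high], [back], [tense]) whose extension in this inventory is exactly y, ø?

[+round, +tense]

/y, ø/ are all [+round], [+tense], and no other segment in the inventory matches both values. Dropping any one of them over-generates: [+tense] alone would also admit /e, i/; [+round] alone would also admit /ʊ, œ/. No other single listed feature picks out exactly this set either, so fewer than two features will not do.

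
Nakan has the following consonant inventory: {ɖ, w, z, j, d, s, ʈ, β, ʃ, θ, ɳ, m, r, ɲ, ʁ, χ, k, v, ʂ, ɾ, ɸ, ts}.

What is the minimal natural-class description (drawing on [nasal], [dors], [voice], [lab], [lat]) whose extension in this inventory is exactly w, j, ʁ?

[+voice, −nasal, +dors]

The class [+voice], [−nasal], [+dorsal] has exactly /w, j, ʁ/ as its extension in this inventory. No smaller conjunction from the listed features achieves this: [−nasal, +dorsal] alone would also admit /χ, k/; [+voice, +dorsal] alone would also admit /ɲ/; [+voice, −nasal] alone would also admit /ɖ, z, d, β, …/; and checking the remaining two-feature bundles turns up none with this extension.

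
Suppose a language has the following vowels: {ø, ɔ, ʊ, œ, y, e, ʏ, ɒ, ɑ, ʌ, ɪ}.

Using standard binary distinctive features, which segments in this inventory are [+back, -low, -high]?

ɔ, ʌ

Checking each segment against [+back], [-low], [-high]: /ɔ/ (mid back rounded lax vowel), /ʌ/ (mid back unrounded lax vowel) satisfy every feature; every other segment in the inventory fails at least one.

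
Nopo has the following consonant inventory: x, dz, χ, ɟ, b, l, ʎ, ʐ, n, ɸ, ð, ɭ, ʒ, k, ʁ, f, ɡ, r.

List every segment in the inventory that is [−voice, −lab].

Checking each segment against [−voice], [−labial]: /x/ (voiceless velar fricative), /χ/ (voiceless uvular fricative), /k/ (voiceless velar stop) satisfy every feature; every other segment in the inventory fails at least one.

x, χ, k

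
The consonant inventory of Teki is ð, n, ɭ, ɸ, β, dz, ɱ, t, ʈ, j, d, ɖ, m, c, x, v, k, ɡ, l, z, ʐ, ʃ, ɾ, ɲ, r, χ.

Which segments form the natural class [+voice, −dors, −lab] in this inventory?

Eliminate segments failing any feature: /ɸ, t, ʈ, c, x, k, ʃ, χ/ are [−voice]; /β, ɱ, m, v/ are [+labial]; /j, ɡ, ɲ/ are [+dorsal]. The remaining /ð, n, ɭ, dz, d, ɖ, l, z, ʐ, ɾ, r/ satisfy [+voice], [−dorsal], [−labial].

ð, n, ɭ, dz, d, ɖ, l, z, ʐ, ɾ, r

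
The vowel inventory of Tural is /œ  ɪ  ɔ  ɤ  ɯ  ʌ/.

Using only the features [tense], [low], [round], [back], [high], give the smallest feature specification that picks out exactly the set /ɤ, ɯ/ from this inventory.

/ɤ, ɯ/ are exactly the [+tense] segments in the inventory, so a single feature suffices.

[+tense]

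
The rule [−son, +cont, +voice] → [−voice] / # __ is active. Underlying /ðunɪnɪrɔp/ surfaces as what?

The only segment in the rule's environment that also matches [−son, +cont, +voice] is /ð/. Applying [−voice] turns the voiced dental fricative into /θ/ (voiceless dental fricative), giving [θunɪnɪrɔp].

[θunɪnɪrɔp]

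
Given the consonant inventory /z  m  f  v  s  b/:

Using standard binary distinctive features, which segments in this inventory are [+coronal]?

z, s

The feature [coronal] marks segments articulated with the tongue front (tip or blade). In this inventory /z, s/ have that property, so they are [+coronal]; /m, f, v, b/ are [-coronal].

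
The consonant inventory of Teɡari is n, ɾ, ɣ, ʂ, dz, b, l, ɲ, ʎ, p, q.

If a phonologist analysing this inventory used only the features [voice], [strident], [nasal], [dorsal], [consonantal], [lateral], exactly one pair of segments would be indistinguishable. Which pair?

b, ɾ

On the given features, /b/ and /ɾ/ have an identical profile: [+voice], [−strident], [−nasal], [−dorsal], [+consonantal], [−lateral]. No other two segments in the inventory coincide on all 6 features. (They do differ in [sonorant], [labial] and [coronal], which are not among the given features.)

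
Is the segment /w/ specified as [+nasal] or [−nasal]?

[−nasal]

As the labial-velar glide, /w/ is [−nasal].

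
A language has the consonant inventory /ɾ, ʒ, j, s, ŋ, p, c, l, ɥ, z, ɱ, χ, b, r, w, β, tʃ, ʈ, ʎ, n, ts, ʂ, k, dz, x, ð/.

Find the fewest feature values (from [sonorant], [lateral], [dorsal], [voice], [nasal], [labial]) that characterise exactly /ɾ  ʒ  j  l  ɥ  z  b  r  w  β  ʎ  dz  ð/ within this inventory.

[+voice, −nasal]

The class [+voice], [−nasal] has exactly /ɾ, ʒ, j, l, ɥ, z, b, r, w, β, ʎ, dz, ð/ as its extension in this inventory. No smaller conjunction from the listed features achieves this: [−nasal] alone would also admit /s, p, c, χ, …/; [+voice] alone would also admit /ŋ, ɱ, n/; and checking the remaining single features turns up none with this extension.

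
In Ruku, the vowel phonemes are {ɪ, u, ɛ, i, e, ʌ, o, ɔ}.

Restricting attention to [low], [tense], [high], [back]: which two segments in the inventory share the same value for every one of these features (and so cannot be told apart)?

Both /ɔ/ and /ʌ/ are [-low], [-tense], [-high], [+back]. Since the list omits [labial] and [round] — which do distinguish the mid back rounded lax vowel from the mid back unrounded lax vowel — this pair collapses; all other pairs remain distinct.

ɔ, ʌ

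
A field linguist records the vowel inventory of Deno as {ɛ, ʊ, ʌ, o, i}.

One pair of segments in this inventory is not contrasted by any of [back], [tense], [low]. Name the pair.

ʊ, ʌ

On the given features, /ʊ/ and /ʌ/ have an identical profile: [+back], [−tense], [−low]. No other two segments in the inventory coincide on all 3 features. (They do differ in [labial], [round] and [high], which are not among the given features.)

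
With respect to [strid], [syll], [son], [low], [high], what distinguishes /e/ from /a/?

[low]

/e/ (mid front unrounded tense vowel) and /a/ (low unrounded vowel) agree on [-strident], [+syllabic], [+sonorant], [-high]. They differ on [low] (/e/ [-], /a/ [+]).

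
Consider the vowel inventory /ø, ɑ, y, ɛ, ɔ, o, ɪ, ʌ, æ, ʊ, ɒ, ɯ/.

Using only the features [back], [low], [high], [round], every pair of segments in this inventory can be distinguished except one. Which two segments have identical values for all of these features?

ɔ, o

Both /ɔ/ and /o/ are [+back], [−low], [−high], [+round]. Since the list omits [tense] — which does distinguish the mid back rounded lax vowel from the mid back rounded tense vowel — this pair collapses; all other pairs remain distinct.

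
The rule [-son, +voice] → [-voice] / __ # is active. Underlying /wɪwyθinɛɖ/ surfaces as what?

[wɪwyθinɛʈ]

/ɖ/ satisfies [-son, +voice] and sits in __ #. The [-voice] counterpart of the voiced retroflex stop is /ʈ/. Other segments in /wɪwyθinɛɖ/ either fail the structural description or are not in the environment, so the surface form is [wɪwyθinɛʈ].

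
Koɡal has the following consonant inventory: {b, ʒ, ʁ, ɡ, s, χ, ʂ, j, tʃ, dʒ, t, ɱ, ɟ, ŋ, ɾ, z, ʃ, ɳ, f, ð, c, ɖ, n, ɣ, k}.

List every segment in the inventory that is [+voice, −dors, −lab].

ʒ, dʒ, ɾ, z, ɳ, ð, ɖ, n

The [+voice] segments are /b, ʒ, ʁ, ɡ, j, dʒ, ɱ, ɟ, ŋ, ɾ, z, ɳ, ð, ɖ, n, ɣ/.
Among these, [−dorsal] gives /b, ʒ, dʒ, ɱ, ɾ, z, ɳ, ð, ɖ, n/.
Of those, [−labial] leaves /ʒ, dʒ, ɾ, z, ɳ, ð, ɖ, n/.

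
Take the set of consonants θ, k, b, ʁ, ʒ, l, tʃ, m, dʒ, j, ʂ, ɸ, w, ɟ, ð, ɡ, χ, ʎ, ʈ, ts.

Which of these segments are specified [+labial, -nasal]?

Eliminate segments failing any feature: /θ, k, ʁ, ʒ, l, tʃ, dʒ, j, ʂ, ɟ, ð, ɡ, χ, ʎ, ʈ, ts/ are [-labial]; /m/ is [+nasal]. The remaining /b, ɸ, w/ satisfy [+labial], [-nasal].

b, ɸ, w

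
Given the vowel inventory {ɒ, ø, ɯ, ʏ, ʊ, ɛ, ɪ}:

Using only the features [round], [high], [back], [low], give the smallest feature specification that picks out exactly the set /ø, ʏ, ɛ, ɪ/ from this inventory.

[-back]

Every target segment is [-back] and no other inventory member is, so one feature is enough.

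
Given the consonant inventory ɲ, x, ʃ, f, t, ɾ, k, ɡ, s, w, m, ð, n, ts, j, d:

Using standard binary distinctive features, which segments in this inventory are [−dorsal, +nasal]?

Eliminate segments failing any feature: /ɲ, x, k, ɡ, w, j/ are [+dorsal]; /ʃ, f, t, ɾ, s, ð, ts, d/ are [−nasal]. The remaining /m, n/ satisfy [−dorsal], [+nasal].

m, n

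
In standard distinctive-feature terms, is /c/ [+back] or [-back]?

As the voiceless palatal stop, /c/ is [-back].

[-back]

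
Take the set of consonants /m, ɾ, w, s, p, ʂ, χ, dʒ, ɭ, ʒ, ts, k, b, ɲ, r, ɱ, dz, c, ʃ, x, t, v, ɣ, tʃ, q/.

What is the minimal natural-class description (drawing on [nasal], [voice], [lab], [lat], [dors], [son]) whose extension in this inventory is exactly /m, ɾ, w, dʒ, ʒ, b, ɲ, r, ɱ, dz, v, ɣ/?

[+voice, −lat]

Every target segment is [+voice], [−lateral]; each remaining inventory member fails at least one of these. Each conjunct is needed — [−lateral] alone would also admit /s, p, ʂ, χ, …/; [+voice] alone would also admit /ɭ/ — and no other single listed feature has exactly this extension, so two is the minimum.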